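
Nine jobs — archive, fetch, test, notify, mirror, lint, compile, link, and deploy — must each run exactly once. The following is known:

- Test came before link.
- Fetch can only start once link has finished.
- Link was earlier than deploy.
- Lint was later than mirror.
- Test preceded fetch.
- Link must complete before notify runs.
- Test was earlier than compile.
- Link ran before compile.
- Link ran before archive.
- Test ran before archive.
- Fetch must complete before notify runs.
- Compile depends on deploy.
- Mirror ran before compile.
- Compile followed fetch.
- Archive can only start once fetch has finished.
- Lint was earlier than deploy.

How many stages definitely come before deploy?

Directly stated before deploy: link and lint.
Mirror reaches deploy via mirror → lint → deploy.
Test reaches deploy via test → link → deploy.
No chain forces archive (or any of the others) ahead of deploy.
That's link, lint, mirror, and test — 4 in all.

4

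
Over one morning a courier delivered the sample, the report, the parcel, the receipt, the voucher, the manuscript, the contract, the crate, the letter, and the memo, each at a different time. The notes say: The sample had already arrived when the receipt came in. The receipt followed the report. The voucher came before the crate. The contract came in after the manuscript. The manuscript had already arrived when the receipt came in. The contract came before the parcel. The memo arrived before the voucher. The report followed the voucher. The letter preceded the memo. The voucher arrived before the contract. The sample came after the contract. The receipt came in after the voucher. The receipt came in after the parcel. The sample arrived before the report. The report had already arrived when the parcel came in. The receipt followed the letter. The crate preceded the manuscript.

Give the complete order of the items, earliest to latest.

The constraints fix every adjacent pair, so only one ordering works:
the letter → the memo → the voucher → the crate → the manuscript → the contract → the sample → the report → the parcel → the receipt.

the letter, the memo, the voucher, the crate, the manuscript, the contract, the sample, the report, the parcel, the receipt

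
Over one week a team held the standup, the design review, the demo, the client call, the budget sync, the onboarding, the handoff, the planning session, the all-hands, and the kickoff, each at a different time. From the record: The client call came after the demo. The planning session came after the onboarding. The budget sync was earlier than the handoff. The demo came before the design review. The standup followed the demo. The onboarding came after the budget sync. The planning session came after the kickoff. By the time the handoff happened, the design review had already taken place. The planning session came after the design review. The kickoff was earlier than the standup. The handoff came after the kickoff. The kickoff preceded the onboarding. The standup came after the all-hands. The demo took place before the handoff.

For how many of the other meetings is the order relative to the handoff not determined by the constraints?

5

Forced before the handoff: the budget sync, the demo, the design review, and the kickoff.
That leaves the all-hands, the client call, the onboarding, the planning session, and the standup with no forced order relative to the handoff — 5.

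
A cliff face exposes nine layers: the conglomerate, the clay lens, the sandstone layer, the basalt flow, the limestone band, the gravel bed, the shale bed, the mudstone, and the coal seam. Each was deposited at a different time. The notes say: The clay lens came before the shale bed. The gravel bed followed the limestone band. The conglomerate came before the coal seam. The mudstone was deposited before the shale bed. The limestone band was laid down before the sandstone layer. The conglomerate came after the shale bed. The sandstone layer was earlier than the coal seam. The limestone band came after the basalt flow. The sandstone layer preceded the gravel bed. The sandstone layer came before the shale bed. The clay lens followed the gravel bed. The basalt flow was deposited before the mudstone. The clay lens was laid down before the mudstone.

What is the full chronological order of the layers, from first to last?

the basalt flow, the limestone band, the sandstone layer, the gravel bed, the clay lens, the mudstone, the shale bed, the conglomerate, the coal seam

The constraints fix every adjacent pair, so only one ordering works:
the basalt flow → the limestone band → the sandstone layer → the gravel bed → the clay lens → the mudstone → the shale bed → the conglomerate → the coal seam.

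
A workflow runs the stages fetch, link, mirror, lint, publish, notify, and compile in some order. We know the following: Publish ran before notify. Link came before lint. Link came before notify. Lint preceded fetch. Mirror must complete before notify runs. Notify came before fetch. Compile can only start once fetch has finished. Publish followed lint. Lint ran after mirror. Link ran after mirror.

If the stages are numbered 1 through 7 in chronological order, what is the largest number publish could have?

4

Publish must come before compile, fetch, and notify — 3 stages forced after it.
Everything else can be placed before publish in some valid order, so publish can sit as late as position 7 − 3 = 4.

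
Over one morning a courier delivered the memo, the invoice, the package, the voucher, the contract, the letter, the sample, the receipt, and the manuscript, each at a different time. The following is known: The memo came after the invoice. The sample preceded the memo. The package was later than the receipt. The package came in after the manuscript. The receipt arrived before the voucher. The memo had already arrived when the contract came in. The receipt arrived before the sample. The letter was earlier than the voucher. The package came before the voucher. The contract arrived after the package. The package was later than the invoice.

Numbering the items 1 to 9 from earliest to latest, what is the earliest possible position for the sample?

The receipt must come before the sample — 1 forced predecessor.
Nothing else is forced ahead of the sample, so its earliest slot is position 1 + 1 = 2.

2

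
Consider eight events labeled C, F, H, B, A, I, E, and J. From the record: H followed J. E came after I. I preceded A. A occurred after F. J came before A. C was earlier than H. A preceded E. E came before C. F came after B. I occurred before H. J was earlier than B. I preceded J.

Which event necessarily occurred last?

H

Every other event has a chain of constraints placing it before H, so H is last.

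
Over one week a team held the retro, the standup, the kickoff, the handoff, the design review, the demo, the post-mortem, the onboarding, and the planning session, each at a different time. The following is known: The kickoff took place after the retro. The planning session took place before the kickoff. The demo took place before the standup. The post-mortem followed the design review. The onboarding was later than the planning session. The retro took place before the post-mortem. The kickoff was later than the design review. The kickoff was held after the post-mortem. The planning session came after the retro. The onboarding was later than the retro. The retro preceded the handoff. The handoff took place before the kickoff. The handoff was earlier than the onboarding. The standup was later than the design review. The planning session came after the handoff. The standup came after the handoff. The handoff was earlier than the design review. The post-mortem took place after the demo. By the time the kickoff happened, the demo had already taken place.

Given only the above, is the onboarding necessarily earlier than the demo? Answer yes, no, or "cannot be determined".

cannot be determined

No chain of stated constraints runs from the onboarding to the demo, and none runs from the demo to the onboarding either.
So the relative order of the onboarding and the demo is not fixed by the given facts.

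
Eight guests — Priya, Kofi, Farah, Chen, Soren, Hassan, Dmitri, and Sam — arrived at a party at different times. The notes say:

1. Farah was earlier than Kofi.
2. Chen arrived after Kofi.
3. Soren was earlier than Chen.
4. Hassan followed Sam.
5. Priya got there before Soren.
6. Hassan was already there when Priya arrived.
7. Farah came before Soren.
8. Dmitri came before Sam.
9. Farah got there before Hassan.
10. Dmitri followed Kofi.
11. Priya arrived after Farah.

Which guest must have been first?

Farah has a chain of constraints placing them before every other guest, so Farah must be first.

Farah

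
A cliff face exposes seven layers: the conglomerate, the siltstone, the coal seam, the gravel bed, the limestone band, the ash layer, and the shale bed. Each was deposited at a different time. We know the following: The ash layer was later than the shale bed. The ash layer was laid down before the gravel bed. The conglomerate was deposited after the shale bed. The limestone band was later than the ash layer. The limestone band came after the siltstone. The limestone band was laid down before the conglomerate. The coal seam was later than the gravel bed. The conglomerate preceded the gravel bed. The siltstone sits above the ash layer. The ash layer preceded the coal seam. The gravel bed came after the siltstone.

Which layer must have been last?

Every other layer has a chain of constraints placing it before the coal seam, so the coal seam is last.

the coal seam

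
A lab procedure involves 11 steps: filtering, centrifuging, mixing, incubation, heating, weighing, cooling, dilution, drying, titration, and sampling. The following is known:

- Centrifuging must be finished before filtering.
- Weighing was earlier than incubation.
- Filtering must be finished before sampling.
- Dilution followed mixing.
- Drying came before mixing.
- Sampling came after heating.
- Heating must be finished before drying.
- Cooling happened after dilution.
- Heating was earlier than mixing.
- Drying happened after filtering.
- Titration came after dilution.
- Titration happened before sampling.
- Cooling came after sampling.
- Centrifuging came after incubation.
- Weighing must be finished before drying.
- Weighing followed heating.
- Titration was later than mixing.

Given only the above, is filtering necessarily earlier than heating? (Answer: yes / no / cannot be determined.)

Tracing the constraints gives heating → weighing → incubation → centrifuging → filtering, so heating must come before filtering.
That means filtering cannot be before heating.

no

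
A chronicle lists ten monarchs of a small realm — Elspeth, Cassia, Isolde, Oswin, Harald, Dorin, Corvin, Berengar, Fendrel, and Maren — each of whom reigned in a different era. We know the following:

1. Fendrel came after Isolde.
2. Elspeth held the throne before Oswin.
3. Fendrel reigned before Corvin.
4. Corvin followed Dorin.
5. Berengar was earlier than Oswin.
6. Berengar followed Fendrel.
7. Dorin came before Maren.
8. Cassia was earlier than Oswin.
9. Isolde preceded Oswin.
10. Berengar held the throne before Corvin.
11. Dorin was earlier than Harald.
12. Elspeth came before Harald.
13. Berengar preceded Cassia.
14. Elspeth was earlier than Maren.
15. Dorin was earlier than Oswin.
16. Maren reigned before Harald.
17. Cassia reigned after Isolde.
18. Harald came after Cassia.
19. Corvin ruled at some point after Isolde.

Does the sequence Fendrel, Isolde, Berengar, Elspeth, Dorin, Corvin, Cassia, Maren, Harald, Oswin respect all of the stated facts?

The constraints require Isolde before Fendrel, but in the proposed sequence Fendrel appears ahead of Isolde. That one violation is enough.

no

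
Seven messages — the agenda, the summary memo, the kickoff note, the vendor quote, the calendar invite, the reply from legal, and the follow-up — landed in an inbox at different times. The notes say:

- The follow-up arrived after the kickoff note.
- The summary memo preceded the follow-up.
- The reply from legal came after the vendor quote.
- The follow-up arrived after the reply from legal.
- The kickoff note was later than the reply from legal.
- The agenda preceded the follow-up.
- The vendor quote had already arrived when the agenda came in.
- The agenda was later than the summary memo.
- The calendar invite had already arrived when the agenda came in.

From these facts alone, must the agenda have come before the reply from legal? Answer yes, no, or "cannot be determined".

No chain of stated constraints runs from the agenda to the reply from legal, and none runs from the reply from legal to the agenda either.
So the relative order of the agenda and the reply from legal is not fixed by the given facts.

cannot be determined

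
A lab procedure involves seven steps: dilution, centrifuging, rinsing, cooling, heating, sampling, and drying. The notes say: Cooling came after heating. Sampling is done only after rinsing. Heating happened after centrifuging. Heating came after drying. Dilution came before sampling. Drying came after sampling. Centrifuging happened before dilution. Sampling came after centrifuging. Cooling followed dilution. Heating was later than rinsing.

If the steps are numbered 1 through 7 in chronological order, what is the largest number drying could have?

Drying must come before cooling and heating — 2 steps forced after it.
Everything else can be placed before drying in some valid order, so drying can sit as late as position 7 − 2 = 5.

5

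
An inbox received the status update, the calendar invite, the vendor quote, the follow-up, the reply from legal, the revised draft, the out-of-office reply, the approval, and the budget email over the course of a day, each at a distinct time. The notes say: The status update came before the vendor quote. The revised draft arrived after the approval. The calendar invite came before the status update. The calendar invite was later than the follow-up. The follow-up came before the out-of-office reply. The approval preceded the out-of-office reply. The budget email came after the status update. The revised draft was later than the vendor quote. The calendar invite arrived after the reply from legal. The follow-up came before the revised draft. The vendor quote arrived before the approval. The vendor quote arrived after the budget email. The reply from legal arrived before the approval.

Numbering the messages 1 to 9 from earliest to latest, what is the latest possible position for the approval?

7

The approval must come before the out-of-office reply and the revised draft — 2 messages forced after it.
Everything else can be placed before the approval in some valid order, so the approval can sit as late as position 9 − 2 = 7.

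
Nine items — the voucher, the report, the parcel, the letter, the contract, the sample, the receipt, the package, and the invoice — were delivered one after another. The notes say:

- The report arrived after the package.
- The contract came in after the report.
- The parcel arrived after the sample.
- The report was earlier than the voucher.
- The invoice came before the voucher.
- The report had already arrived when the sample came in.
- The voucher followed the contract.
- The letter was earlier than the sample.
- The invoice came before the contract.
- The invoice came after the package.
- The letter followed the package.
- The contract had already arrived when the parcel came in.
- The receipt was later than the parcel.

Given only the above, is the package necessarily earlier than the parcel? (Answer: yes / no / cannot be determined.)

yes

Chain the constraints: the package → the letter → the sample → the parcel. Each link is directly stated, so the package comes before the parcel.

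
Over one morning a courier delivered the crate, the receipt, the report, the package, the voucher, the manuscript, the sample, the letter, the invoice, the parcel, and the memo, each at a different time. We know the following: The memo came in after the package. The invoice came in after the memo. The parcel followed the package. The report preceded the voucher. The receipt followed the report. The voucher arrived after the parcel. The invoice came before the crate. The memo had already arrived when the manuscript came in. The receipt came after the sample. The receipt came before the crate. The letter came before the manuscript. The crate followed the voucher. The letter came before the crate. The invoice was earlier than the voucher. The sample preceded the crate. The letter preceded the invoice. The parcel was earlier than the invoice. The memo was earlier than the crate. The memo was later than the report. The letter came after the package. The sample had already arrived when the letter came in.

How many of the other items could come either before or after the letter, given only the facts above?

4

Forced before the letter: the package and the sample; forced after the letter: the crate, the invoice, the manuscript, and the voucher.
That leaves the memo, the parcel, the receipt, and the report with no forced order relative to the letter — 4.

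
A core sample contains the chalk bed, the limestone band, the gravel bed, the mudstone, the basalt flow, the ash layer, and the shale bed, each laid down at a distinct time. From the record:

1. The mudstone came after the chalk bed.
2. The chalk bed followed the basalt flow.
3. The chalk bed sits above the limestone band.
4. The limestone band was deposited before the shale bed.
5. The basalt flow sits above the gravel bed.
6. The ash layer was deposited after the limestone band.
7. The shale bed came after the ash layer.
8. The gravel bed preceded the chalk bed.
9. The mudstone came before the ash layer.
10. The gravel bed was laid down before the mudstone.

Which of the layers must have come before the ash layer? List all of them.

the basalt flow, the chalk bed, the gravel bed, the limestone band, the mudstone

Directly stated before the ash layer: the limestone band and the mudstone.
The basalt flow reaches the ash layer via the basalt flow → the chalk bed → the mudstone → the ash layer.
The chalk bed reaches the ash layer via the chalk bed → the mudstone → the ash layer.
The gravel bed reaches the ash layer via the gravel bed → the mudstone → the ash layer.
No chain forces the shale bed ahead of the ash layer.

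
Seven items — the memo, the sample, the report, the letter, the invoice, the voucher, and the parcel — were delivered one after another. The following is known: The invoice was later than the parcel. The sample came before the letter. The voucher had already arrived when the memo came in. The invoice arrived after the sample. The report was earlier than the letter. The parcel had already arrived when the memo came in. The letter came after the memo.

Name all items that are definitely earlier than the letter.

the memo, the parcel, the report, the sample, the voucher

Directly stated before the letter: the memo, the report, and the sample.
The parcel reaches the letter via the parcel → the memo → the letter.
The voucher reaches the letter via the voucher → the memo → the letter.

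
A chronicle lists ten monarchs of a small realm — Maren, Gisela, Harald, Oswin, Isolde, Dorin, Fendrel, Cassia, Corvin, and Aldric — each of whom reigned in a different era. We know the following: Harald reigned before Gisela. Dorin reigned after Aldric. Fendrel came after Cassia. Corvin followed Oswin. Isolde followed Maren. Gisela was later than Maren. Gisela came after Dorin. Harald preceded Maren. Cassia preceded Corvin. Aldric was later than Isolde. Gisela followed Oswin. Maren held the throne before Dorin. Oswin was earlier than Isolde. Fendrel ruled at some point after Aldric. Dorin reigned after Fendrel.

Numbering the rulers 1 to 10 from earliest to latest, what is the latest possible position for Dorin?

9

Dorin must come before Gisela — 1 ruler forced after them.
Everything else can be placed before Dorin in some valid order, so Dorin can sit as late as position 10 − 1 = 9.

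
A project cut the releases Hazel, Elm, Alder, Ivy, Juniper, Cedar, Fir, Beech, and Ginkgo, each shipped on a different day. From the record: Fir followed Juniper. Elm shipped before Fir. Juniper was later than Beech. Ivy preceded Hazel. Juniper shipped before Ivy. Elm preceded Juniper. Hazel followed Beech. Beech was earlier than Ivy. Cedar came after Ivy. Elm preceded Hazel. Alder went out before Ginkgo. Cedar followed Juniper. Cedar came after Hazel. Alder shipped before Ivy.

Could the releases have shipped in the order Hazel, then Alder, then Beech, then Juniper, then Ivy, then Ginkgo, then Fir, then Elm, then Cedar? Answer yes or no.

no

The constraints require Elm before Fir, but in the proposed sequence Fir appears ahead of Elm. That one violation is enough.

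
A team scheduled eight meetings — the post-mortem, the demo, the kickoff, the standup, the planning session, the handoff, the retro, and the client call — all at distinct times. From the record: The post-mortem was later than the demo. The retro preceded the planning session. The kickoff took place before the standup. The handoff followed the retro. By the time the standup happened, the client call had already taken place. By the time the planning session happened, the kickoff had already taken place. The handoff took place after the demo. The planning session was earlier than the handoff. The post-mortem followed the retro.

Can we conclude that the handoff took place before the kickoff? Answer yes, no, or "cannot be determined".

no

Tracing the constraints gives the kickoff → the planning session → the handoff, so the kickoff must come before the handoff.
That means the handoff cannot be before the kickoff.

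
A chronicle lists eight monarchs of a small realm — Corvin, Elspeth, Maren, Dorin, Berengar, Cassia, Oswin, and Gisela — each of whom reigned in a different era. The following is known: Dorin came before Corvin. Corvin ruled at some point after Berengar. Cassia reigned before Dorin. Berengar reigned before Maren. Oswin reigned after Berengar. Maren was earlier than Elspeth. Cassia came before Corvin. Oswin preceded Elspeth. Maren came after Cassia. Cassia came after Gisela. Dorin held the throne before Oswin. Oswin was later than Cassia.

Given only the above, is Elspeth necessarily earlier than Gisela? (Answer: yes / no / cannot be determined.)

no

Tracing the constraints gives Gisela → Cassia → Maren → Elspeth, so Gisela must come before Elspeth.
That means Elspeth cannot be before Gisela.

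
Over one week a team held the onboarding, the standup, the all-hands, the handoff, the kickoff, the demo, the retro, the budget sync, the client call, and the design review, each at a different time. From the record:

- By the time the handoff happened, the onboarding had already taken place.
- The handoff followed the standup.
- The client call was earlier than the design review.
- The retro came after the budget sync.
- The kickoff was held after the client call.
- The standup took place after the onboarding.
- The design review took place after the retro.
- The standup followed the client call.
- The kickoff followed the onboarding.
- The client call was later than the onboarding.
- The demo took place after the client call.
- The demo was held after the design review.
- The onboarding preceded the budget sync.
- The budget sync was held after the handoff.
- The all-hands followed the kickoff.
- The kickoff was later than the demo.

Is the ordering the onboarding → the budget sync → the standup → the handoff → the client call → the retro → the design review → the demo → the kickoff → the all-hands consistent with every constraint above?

no

The constraints require the client call before the standup, but in the proposed sequence the standup appears ahead of the client call. That one violation is enough.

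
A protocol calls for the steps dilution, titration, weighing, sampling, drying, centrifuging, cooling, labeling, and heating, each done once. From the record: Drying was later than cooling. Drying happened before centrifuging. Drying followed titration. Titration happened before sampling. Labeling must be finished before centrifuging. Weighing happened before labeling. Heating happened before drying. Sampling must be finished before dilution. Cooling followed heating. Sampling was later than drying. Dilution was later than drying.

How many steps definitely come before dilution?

Directly stated before dilution: drying and sampling.
Cooling reaches dilution via cooling → drying → dilution.
Heating reaches dilution via heating → drying → dilution.
Titration reaches dilution via titration → drying → dilution.
No chain forces centrifuging (or any of the others) ahead of dilution.
That's cooling, drying, heating, sampling, and titration — 5 in all.

5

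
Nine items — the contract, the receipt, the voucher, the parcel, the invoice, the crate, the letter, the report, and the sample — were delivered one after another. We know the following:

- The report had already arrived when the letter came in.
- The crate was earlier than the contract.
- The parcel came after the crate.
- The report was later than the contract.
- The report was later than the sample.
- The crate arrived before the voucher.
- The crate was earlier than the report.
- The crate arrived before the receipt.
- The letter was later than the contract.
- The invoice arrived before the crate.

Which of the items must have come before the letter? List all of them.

the contract, the crate, the invoice, the report, the sample

Directly stated before the letter: the contract and the report.
The crate reaches the letter via the crate → the contract → the letter.
The invoice reaches the letter via the invoice → the crate → the contract → the letter.
The sample reaches the letter via the sample → the report → the letter.
No chain forces the receipt (or any of the others) ahead of the letter.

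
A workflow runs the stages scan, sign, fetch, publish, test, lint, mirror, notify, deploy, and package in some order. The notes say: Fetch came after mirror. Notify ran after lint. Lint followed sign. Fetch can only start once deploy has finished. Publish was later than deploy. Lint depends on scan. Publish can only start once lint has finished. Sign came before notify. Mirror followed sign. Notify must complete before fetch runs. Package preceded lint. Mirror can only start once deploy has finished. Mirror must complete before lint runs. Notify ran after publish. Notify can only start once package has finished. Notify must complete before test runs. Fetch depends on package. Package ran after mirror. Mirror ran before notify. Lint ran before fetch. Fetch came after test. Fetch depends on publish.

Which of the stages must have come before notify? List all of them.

Directly stated before notify: lint, mirror, package, publish, and sign.
Deploy reaches notify via deploy → publish → notify.
Scan reaches notify via scan → lint → notify.
No chain forces test (or any of the others) ahead of notify.

deploy, lint, mirror, package, publish, scan, sign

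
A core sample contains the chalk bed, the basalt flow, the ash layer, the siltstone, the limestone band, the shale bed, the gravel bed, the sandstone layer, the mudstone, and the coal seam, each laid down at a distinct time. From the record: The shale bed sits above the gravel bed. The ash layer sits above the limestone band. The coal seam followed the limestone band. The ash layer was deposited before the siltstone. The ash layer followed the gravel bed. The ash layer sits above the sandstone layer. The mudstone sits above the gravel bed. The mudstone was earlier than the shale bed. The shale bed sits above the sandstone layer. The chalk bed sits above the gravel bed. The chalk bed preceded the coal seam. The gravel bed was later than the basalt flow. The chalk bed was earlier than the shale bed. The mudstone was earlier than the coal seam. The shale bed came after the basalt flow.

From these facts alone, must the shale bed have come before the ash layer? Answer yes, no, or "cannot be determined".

cannot be determined

No chain of stated constraints runs from the shale bed to the ash layer, and none runs from the ash layer to the shale bed either.
So the relative order of the shale bed and the ash layer is not fixed by the given facts.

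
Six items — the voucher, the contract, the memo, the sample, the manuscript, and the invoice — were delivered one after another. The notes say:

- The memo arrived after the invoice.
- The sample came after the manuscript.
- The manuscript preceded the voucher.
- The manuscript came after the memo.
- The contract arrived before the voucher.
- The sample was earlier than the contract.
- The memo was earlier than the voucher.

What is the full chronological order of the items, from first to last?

The constraints fix every adjacent pair, so only one ordering works:
the invoice → the memo → the manuscript → the sample → the contract → the voucher.

the invoice, the memo, the manuscript, the sample, the contract, the voucher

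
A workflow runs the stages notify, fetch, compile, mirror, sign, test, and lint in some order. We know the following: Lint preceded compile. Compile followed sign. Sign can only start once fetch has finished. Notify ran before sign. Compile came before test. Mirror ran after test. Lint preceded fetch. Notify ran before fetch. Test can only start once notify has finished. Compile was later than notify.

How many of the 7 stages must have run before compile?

4

Directly stated before compile: lint, notify, and sign.
Fetch reaches compile via fetch → sign → compile.
No chain forces mirror (or any of the others) ahead of compile.
That's fetch, lint, notify, and sign — 4 in all.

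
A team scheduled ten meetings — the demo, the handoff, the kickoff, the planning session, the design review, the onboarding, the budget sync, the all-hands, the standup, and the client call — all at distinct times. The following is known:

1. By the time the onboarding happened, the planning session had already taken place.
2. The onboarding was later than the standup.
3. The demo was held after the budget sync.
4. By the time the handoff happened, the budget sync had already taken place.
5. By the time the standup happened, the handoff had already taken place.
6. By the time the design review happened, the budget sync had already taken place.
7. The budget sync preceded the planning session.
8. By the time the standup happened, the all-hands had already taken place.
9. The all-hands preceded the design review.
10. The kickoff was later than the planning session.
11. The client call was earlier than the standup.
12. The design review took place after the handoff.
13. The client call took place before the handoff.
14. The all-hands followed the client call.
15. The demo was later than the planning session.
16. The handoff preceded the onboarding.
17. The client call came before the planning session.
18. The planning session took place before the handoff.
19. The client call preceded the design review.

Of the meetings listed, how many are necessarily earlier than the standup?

5

Directly stated before the standup: the all-hands, the client call, and the handoff.
The budget sync reaches the standup via the budget sync → the handoff → the standup.
The planning session reaches the standup via the planning session → the handoff → the standup.
No chain forces the onboarding (or any of the others) ahead of the standup.
That's the all-hands, the budget sync, the client call, the handoff, and the planning session — 5 in all.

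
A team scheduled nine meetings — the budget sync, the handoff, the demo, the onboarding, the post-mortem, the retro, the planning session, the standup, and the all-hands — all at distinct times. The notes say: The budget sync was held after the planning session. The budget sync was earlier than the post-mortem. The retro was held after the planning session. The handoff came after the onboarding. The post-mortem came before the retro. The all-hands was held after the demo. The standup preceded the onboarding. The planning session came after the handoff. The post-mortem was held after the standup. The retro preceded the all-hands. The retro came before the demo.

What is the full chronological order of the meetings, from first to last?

The constraints fix every adjacent pair, so only one ordering works:
the standup → the onboarding → the handoff → the planning session → the budget sync → the post-mortem → the retro → the demo → the all-hands.

the standup, the onboarding, the handoff, the planning session, the budget sync, the post-mortem, the retro, the demo, the all-hands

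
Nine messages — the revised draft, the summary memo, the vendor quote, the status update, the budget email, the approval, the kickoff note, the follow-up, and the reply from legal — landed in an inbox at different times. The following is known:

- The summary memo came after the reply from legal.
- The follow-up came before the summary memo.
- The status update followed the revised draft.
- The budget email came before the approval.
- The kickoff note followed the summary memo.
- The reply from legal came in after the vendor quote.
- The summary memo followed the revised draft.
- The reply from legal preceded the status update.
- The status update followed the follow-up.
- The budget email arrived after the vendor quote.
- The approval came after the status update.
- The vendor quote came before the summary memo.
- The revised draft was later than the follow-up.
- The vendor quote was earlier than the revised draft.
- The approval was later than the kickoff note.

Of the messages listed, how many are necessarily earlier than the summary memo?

4

Directly stated before the summary memo: the follow-up, the reply from legal, the revised draft, and the vendor quote.
That's the follow-up, the reply from legal, the revised draft, and the vendor quote — 4 in all.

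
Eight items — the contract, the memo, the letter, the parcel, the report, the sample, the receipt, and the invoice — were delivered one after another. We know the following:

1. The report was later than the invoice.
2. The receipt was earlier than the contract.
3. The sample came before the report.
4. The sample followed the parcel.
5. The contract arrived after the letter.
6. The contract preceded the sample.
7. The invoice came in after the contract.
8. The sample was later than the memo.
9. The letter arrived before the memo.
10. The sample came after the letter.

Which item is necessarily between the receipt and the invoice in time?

Tracing the constraints gives the receipt → the contract → the invoice, so the contract sits after the receipt and before the invoice.
No other item is forced both after the receipt and before the invoice.

the contract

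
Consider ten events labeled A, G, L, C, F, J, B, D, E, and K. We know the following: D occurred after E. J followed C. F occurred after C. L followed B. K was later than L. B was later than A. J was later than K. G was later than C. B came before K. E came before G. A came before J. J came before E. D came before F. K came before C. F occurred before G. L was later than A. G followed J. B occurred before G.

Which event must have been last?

G

Every other event has a chain of constraints placing it before G, so G is last.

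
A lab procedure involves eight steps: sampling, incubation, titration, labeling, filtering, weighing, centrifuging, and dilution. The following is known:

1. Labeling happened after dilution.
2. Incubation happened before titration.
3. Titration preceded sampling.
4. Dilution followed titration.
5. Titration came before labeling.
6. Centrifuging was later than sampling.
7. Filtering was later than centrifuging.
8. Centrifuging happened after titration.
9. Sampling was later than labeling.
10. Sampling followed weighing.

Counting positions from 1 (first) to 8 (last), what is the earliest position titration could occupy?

Incubation must come before titration — 1 forced predecessor.
Nothing else is forced ahead of titration, so its earliest slot is position 1 + 1 = 2.

2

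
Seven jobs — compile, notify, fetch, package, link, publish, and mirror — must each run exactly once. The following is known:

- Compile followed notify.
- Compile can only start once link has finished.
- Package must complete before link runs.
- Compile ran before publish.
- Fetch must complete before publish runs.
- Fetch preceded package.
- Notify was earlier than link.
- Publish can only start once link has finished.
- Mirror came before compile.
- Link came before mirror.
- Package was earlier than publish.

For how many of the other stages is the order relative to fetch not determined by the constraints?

Forced after fetch: compile, link, mirror, package, and publish.
That leaves notify with no forced order relative to fetch — 1.

1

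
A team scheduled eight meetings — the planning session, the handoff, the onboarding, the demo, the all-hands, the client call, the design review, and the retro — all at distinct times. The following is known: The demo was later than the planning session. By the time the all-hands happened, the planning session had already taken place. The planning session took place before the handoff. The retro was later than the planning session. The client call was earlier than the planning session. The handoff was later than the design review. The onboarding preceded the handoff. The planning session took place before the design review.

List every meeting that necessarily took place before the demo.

the client call, the planning session

Directly stated before the demo: the planning session.
The client call reaches the demo via the client call → the planning session → the demo.
No chain forces the design review (or any of the others) ahead of the demo.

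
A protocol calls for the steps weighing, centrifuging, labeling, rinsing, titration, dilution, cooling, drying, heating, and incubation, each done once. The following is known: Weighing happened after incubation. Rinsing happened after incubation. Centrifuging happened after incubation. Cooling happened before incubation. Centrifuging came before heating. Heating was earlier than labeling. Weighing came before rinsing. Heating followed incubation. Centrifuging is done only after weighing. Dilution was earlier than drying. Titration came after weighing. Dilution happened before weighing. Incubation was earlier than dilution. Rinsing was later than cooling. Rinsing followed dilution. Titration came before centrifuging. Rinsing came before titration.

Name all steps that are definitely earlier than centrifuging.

cooling, dilution, incubation, rinsing, titration, weighing

Directly stated before centrifuging: incubation, titration, and weighing.
Cooling reaches centrifuging via cooling → incubation → centrifuging.
Dilution reaches centrifuging via dilution → weighing → centrifuging.
Rinsing reaches centrifuging via rinsing → titration → centrifuging.
No chain forces heating (or any of the others) ahead of centrifuging.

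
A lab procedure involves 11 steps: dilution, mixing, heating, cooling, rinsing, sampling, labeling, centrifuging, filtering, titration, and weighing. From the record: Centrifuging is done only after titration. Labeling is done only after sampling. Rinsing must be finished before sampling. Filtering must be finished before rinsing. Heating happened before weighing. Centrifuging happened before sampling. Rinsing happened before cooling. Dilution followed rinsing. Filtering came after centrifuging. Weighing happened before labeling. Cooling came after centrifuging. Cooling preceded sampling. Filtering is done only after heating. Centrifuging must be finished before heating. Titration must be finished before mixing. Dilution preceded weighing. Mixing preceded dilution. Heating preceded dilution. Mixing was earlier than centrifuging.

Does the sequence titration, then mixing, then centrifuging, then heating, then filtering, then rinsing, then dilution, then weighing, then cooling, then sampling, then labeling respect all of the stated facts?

yes

Check each stated constraint against the proposed order — e.g. centrifuging is ahead of cooling; centrifuging is ahead of sampling. Every pair is in the required order; nothing is violated.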